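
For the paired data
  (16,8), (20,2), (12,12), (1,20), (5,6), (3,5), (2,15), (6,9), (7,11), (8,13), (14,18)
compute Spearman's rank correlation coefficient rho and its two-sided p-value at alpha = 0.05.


Step 1: Rank x and y separately (midranks; no ties here).
rank(x): 16->10, 20->11, 12->8, 1->1, 5->4, 3->3, 2->2, 6->5, 7->6, 8->7, 14->9
rank(y): 8->4, 2->1, 12->7, 20->11, 6->3, 5->2, 15->9, 9->5, 11->6, 13->8, 18->10
Step 2: d_i = R_x(i) - R_y(i); compute d_i^2.
  (10-4)^2=36, (11-1)^2=100, (8-7)^2=1, (1-11)^2=100, (4-3)^2=1, (3-2)^2=1, (2-9)^2=49, (5-5)^2=0, (6-6)^2=0, (7-8)^2=1, (9-10)^2=1
sum(d^2) = 290.
Step 3: rho = 1 - 6*290 / (11*(11^2 - 1)) = 1 - 1740/1320 = -0.318182.
Step 4: Under H0, t = rho * sqrt((n-2)/(1-rho^2)) = -1.0069 ~ t(9).
Step 5: Two-sided p-value from the t-distribution with 9 df = 0.340298.
Step 6: alpha = 0.05. fail to reject H0.

rho = -0.3182, p = 0.340298, fail to reject H0 at alpha = 0.05.


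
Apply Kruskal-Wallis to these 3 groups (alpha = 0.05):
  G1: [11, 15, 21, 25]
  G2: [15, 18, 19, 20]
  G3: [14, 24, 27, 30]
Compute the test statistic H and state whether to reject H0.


Step 1: Combine all N = 12 observations and assign midranks.
sorted (value, group, rank): (11,G1,1), (14,G3,2), (15,G1,3.5), (15,G2,3.5), (18,G2,5), (19,G2,6), (20,G2,7), (21,G1,8), (24,G3,9), (25,G1,10), (27,G3,11), (30,G3,12)
Step 2: Sum ranks within each group.
R_1 = 22.5 (n_1 = 4)
R_2 = 21.5 (n_2 = 4)
R_3 = 34 (n_3 = 4)
Step 3: H = 12/(N(N+1)) * sum(R_i^2/n_i) - 3(N+1)
     = 12/(12*13) * (22.5^2/4 + 21.5^2/4 + 34^2/4) - 3*13
     = 0.076923 * 531.125 - 39
     = 1.855769.
Step 4: Ties present; correction factor C = 1 - 6/(12^3 - 12) = 0.996503. Corrected H = 1.855769 / 0.996503 = 1.862281.
Step 5: Under H0, H ~ chi^2(2); p-value = 0.394104.
Step 6: alpha = 0.05. fail to reject H0.

H = 1.8623, df = 2, p = 0.394104, fail to reject H0.


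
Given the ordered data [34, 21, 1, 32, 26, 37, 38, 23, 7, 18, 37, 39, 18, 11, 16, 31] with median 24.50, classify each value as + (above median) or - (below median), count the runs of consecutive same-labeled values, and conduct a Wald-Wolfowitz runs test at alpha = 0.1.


Step 1: Compute median = 24.50; label A = above, B = below.
Labels in order: ABBAAAABBBAABBBA  (n_A = 8, n_B = 8)
Step 2: Count runs R = 7.
Step 3: Under H0 (random ordering), E[R] = 2*n_A*n_B/(n_A+n_B) + 1 = 2*8*8/16 + 1 = 9.0000.
        Var[R] = 2*n_A*n_B*(2*n_A*n_B - n_A - n_B) / ((n_A+n_B)^2 * (n_A+n_B-1)) = 14336/3840 = 3.7333.
        SD[R] = 1.9322.
Step 4: Continuity-corrected z = (R + 0.5 - E[R]) / SD[R] = (7 + 0.5 - 9.0000) / 1.9322 = -0.7763.
Step 5: Two-sided p-value via normal approximation = 2*(1 - Phi(|z|)) = 0.437558.
Step 6: alpha = 0.1. fail to reject H0.

R = 7, z = -0.7763, p = 0.437558, fail to reject H0.


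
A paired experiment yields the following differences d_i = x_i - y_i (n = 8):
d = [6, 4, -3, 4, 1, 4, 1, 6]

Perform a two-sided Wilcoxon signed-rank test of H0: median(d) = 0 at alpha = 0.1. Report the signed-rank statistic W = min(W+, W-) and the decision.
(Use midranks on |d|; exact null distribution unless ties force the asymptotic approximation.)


Step 1: Drop any zero differences (none here) and take |d_i|.
|d| = [6, 4, 3, 4, 1, 4, 1, 6]
Step 2: Midrank |d_i| (ties get averaged ranks).
ranks: |6|->7.5, |4|->5, |3|->3, |4|->5, |1|->1.5, |4|->5, |1|->1.5, |6|->7.5
Step 3: Attach original signs; sum ranks with positive sign and with negative sign.
W+ = 7.5 + 5 + 5 + 1.5 + 5 + 1.5 + 7.5 = 33
W- = 3 = 3
(Check: W+ + W- = 36 should equal n(n+1)/2 = 36.)
Step 4: Test statistic W = min(W+, W-) = 3.
Step 5: Ties in |d|, so use the tie-corrected normal approximation.
        E[W] = n(n+1)/4 = 8*9/4 = 18.
        Tie groups: |d|=1 (t=2), |d|=4 (t=3), |d|=6 (t=2); sum(t^3 - t) = 36.
        Var[W] = n(n+1)(2n+1)/24 - sum(t^3-t)/48 = 1224/24 - 36/48 = 50.25.
        z = (W - E[W]) / sqrt(Var[W]) = (3 - 18) / 7.0887 = -2.1160.
        Two-sided p = 2*Phi(z) = 0.034342.
Step 6: alpha = 0.1. reject H0.

W+ = 33, W- = 3, W = min = 3, p = 0.034342, reject H0.


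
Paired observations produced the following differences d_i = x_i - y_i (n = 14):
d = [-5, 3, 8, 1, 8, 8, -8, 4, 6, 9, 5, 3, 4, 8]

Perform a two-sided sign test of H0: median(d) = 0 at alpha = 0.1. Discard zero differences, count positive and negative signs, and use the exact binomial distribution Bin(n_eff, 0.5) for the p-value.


Step 1: Discard zero differences. Original n = 14; n_eff = number of nonzero differences = 14.
Nonzero differences (with sign): -5, +3, +8, +1, +8, +8, -8, +4, +6, +9, +5, +3, +4, +8
Step 2: Count signs: positive = 12, negative = 2.
Step 3: Under H0: P(positive) = 0.5, so the number of positives S ~ Bin(14, 0.5).
Step 4: Two-sided exact p-value = sum of Bin(14,0.5) probabilities at or below the observed probability = 0.012939.
Step 5: alpha = 0.1. reject H0.

n_eff = 14, pos = 12, neg = 2, p = 0.012939, reject H0.


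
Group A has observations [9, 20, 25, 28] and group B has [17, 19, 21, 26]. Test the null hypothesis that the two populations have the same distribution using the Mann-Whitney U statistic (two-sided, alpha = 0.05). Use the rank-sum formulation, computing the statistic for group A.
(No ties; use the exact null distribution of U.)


Step 1: Combine and sort all 8 observations; assign midranks.
sorted (value, group): (9,X), (17,Y), (19,Y), (20,X), (21,Y), (25,X), (26,Y), (28,X)
ranks: 9->1, 17->2, 19->3, 20->4, 21->5, 25->6, 26->7, 28->8
Step 2: Rank sum for X: R1 = 1 + 4 + 6 + 8 = 19.
Step 3: U_X = R1 - n1(n1+1)/2 = 19 - 4*5/2 = 19 - 10 = 9.
       U_Y = n1*n2 - U_X = 16 - 9 = 7.
Step 4: No ties, so the exact null distribution of U (based on enumerating the C(8,4) = 70 equally likely rank assignments) gives the two-sided p-value.
Step 5: p-value = 0.885714; compare to alpha = 0.05. fail to reject H0.

U_X = 9, p = 0.885714, fail to reject H0 at alpha = 0.05.


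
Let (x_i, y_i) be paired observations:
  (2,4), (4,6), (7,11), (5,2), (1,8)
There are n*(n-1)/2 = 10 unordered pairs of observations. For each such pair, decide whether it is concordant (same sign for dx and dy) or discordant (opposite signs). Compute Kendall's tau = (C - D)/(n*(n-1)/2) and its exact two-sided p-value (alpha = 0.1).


Step 1: Enumerate the 10 unordered pairs (i,j) with i<j and classify each by sign(x_j-x_i) * sign(y_j-y_i).
  (1,2):dx=+2,dy=+2->C; (1,3):dx=+5,dy=+7->C; (1,4):dx=+3,dy=-2->D; (1,5):dx=-1,dy=+4->D
  (2,3):dx=+3,dy=+5->C; (2,4):dx=+1,dy=-4->D; (2,5):dx=-3,dy=+2->D; (3,4):dx=-2,dy=-9->C
  (3,5):dx=-6,dy=-3->C; (4,5):dx=-4,dy=+6->D
Step 2: C = 5, D = 5, total pairs = 10.
Step 3: tau = (C - D)/(n(n-1)/2) = (5 - 5)/10 = 0.000000.
Step 4: Exact two-sided p-value (enumerate n! = 120 permutations of y under H0): p = 1.000000.
Step 5: alpha = 0.1. fail to reject H0.

tau_b = 0.0000 (C=5, D=5), p = 1.000000, fail to reject H0.


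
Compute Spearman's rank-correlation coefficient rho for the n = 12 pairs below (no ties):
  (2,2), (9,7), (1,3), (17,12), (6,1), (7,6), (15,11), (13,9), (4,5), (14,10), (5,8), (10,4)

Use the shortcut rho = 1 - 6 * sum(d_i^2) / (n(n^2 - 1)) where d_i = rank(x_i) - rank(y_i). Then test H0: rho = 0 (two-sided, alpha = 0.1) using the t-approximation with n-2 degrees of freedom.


Step 1: Rank x and y separately (midranks; no ties here).
rank(x): 2->2, 9->7, 1->1, 17->12, 6->5, 7->6, 15->11, 13->9, 4->3, 14->10, 5->4, 10->8
rank(y): 2->2, 7->7, 3->3, 12->12, 1->1, 6->6, 11->11, 9->9, 5->5, 10->10, 8->8, 4->4
Step 2: d_i = R_x(i) - R_y(i); compute d_i^2.
  (2-2)^2=0, (7-7)^2=0, (1-3)^2=4, (12-12)^2=0, (5-1)^2=16, (6-6)^2=0, (11-11)^2=0, (9-9)^2=0, (3-5)^2=4, (10-10)^2=0, (4-8)^2=16, (8-4)^2=16
sum(d^2) = 56.
Step 3: rho = 1 - 6*56 / (12*(12^2 - 1)) = 1 - 336/1716 = 0.804196.
Step 4: Under H0, t = rho * sqrt((n-2)/(1-rho^2)) = 4.2787 ~ t(10).
Step 5: Two-sided p-value from the t-distribution with 10 df = 0.001615.
Step 6: alpha = 0.1. reject H0.

rho = 0.8042, p = 0.001615, reject H0 at alpha = 0.1.


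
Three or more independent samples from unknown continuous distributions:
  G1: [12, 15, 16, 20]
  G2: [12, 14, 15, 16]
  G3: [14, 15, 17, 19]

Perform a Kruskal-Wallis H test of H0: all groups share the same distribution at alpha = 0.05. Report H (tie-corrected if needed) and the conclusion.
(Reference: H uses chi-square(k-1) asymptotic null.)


Step 1: Combine all N = 12 observations and assign midranks.
sorted (value, group, rank): (12,G1,1.5), (12,G2,1.5), (14,G2,3.5), (14,G3,3.5), (15,G1,6), (15,G2,6), (15,G3,6), (16,G1,8.5), (16,G2,8.5), (17,G3,10), (19,G3,11), (20,G1,12)
Step 2: Sum ranks within each group.
R_1 = 28 (n_1 = 4)
R_2 = 19.5 (n_2 = 4)
R_3 = 30.5 (n_3 = 4)
Step 3: H = 12/(N(N+1)) * sum(R_i^2/n_i) - 3(N+1)
     = 12/(12*13) * (28^2/4 + 19.5^2/4 + 30.5^2/4) - 3*13
     = 0.076923 * 523.625 - 39
     = 1.278846.
Step 4: Ties present; correction factor C = 1 - 42/(12^3 - 12) = 0.975524. Corrected H = 1.278846 / 0.975524 = 1.310932.
Step 5: Under H0, H ~ chi^2(2); p-value = 0.519200.
Step 6: alpha = 0.05. fail to reject H0.

H = 1.3109, df = 2, p = 0.519200, fail to reject H0.


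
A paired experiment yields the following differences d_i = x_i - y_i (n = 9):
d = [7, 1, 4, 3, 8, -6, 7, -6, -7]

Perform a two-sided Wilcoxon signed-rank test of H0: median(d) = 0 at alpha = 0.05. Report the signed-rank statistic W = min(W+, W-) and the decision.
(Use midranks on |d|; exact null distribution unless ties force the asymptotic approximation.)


Step 1: Drop any zero differences (none here) and take |d_i|.
|d| = [7, 1, 4, 3, 8, 6, 7, 6, 7]
Step 2: Midrank |d_i| (ties get averaged ranks).
ranks: |7|->7, |1|->1, |4|->3, |3|->2, |8|->9, |6|->4.5, |7|->7, |6|->4.5, |7|->7
Step 3: Attach original signs; sum ranks with positive sign and with negative sign.
W+ = 7 + 1 + 3 + 2 + 9 + 7 = 29
W- = 4.5 + 4.5 + 7 = 16
(Check: W+ + W- = 45 should equal n(n+1)/2 = 45.)
Step 4: Test statistic W = min(W+, W-) = 16.
Step 5: Ties in |d|, so use the tie-corrected normal approximation.
        E[W] = n(n+1)/4 = 9*10/4 = 22.5.
        Tie groups: |d|=6 (t=2), |d|=7 (t=3); sum(t^3 - t) = 30.
        Var[W] = n(n+1)(2n+1)/24 - sum(t^3-t)/48 = 1710/24 - 30/48 = 70.625.
        z = (W - E[W]) / sqrt(Var[W]) = (16 - 22.5) / 8.4039 = -0.7735.
        Two-sided p = 2*Phi(z) = 0.439254.
Step 6: alpha = 0.05. fail to reject H0.

W+ = 29, W- = 16, W = min = 16, p = 0.439254, fail to reject H0.


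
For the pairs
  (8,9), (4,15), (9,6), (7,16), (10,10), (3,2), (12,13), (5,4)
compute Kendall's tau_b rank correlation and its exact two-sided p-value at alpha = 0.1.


Step 1: Enumerate the 28 unordered pairs (i,j) with i<j and classify each by sign(x_j-x_i) * sign(y_j-y_i).
  (1,2):dx=-4,dy=+6->D; (1,3):dx=+1,dy=-3->D; (1,4):dx=-1,dy=+7->D; (1,5):dx=+2,dy=+1->C
  (1,6):dx=-5,dy=-7->C; (1,7):dx=+4,dy=+4->C; (1,8):dx=-3,dy=-5->C; (2,3):dx=+5,dy=-9->D
  (2,4):dx=+3,dy=+1->C; (2,5):dx=+6,dy=-5->D; (2,6):dx=-1,dy=-13->C; (2,7):dx=+8,dy=-2->D
  (2,8):dx=+1,dy=-11->D; (3,4):dx=-2,dy=+10->D; (3,5):dx=+1,dy=+4->C; (3,6):dx=-6,dy=-4->C
  (3,7):dx=+3,dy=+7->C; (3,8):dx=-4,dy=-2->C; (4,5):dx=+3,dy=-6->D; (4,6):dx=-4,dy=-14->C
  (4,7):dx=+5,dy=-3->D; (4,8):dx=-2,dy=-12->C; (5,6):dx=-7,dy=-8->C; (5,7):dx=+2,dy=+3->C
  (5,8):dx=-5,dy=-6->C; (6,7):dx=+9,dy=+11->C; (6,8):dx=+2,dy=+2->C; (7,8):dx=-7,dy=-9->C
Step 2: C = 18, D = 10, total pairs = 28.
Step 3: tau = (C - D)/(n(n-1)/2) = (18 - 10)/28 = 0.285714.
Step 4: Exact two-sided p-value (enumerate n! = 40320 permutations of y under H0): p = 0.398760.
Step 5: alpha = 0.1. fail to reject H0.

tau_b = 0.2857 (C=18, D=10), p = 0.398760, fail to reject H0.


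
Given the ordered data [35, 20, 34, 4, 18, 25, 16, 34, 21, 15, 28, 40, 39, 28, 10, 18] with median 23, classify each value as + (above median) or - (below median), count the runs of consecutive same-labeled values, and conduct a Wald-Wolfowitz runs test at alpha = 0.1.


Step 1: Compute median = 23; label A = above, B = below.
Labels in order: ABABBABABBAAAABB  (n_A = 8, n_B = 8)
Step 2: Count runs R = 10.
Step 3: Under H0 (random ordering), E[R] = 2*n_A*n_B/(n_A+n_B) + 1 = 2*8*8/16 + 1 = 9.0000.
        Var[R] = 2*n_A*n_B*(2*n_A*n_B - n_A - n_B) / ((n_A+n_B)^2 * (n_A+n_B-1)) = 14336/3840 = 3.7333.
        SD[R] = 1.9322.
Step 4: Continuity-corrected z = (R - 0.5 - E[R]) / SD[R] = (10 - 0.5 - 9.0000) / 1.9322 = 0.2588.
Step 5: Two-sided p-value via normal approximation = 2*(1 - Phi(|z|)) = 0.795809.
Step 6: alpha = 0.1. fail to reject H0.

R = 10, z = 0.2588, p = 0.795809, fail to reject H0.


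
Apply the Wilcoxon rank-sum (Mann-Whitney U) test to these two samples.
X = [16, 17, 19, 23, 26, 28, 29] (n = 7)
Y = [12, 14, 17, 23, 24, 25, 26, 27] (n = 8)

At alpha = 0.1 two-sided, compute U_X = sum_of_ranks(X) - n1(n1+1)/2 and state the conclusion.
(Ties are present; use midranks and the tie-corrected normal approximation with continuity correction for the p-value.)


Step 1: Combine and sort all 15 observations; assign midranks.
sorted (value, group): (12,Y), (14,Y), (16,X), (17,X), (17,Y), (19,X), (23,X), (23,Y), (24,Y), (25,Y), (26,X), (26,Y), (27,Y), (28,X), (29,X)
ranks: 12->1, 14->2, 16->3, 17->4.5, 17->4.5, 19->6, 23->7.5, 23->7.5, 24->9, 25->10, 26->11.5, 26->11.5, 27->13, 28->14, 29->15
Step 2: Rank sum for X: R1 = 3 + 4.5 + 6 + 7.5 + 11.5 + 14 + 15 = 61.5.
Step 3: U_X = R1 - n1(n1+1)/2 = 61.5 - 7*8/2 = 61.5 - 28 = 33.5.
       U_Y = n1*n2 - U_X = 56 - 33.5 = 22.5.
Step 4: Ties are present, so use the tie-corrected normal approximation (with continuity correction) for the p-value.
Step 5: p-value = 0.561784; compare to alpha = 0.1. fail to reject H0.

U_X = 33.5, p = 0.561784, fail to reject H0 at alpha = 0.1.


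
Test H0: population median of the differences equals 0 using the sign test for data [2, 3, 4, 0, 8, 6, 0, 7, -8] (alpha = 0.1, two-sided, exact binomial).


Step 1: Discard zero differences. Original n = 9; n_eff = number of nonzero differences = 7.
Nonzero differences (with sign): +2, +3, +4, +8, +6, +7, -8
Step 2: Count signs: positive = 6, negative = 1.
Step 3: Under H0: P(positive) = 0.5, so the number of positives S ~ Bin(7, 0.5).
Step 4: Two-sided exact p-value = sum of Bin(7,0.5) probabilities at or below the observed probability = 0.125000.
Step 5: alpha = 0.1. fail to reject H0.

n_eff = 7, pos = 6, neg = 1, p = 0.125000, fail to reject H0.


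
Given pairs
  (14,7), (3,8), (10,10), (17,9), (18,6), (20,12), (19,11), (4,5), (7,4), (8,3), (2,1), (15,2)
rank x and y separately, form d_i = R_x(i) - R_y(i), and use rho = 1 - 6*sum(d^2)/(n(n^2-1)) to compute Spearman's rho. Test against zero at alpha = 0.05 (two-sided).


Step 1: Rank x and y separately (midranks; no ties here).
rank(x): 14->7, 3->2, 10->6, 17->9, 18->10, 20->12, 19->11, 4->3, 7->4, 8->5, 2->1, 15->8
rank(y): 7->7, 8->8, 10->10, 9->9, 6->6, 12->12, 11->11, 5->5, 4->4, 3->3, 1->1, 2->2
Step 2: d_i = R_x(i) - R_y(i); compute d_i^2.
  (7-7)^2=0, (2-8)^2=36, (6-10)^2=16, (9-9)^2=0, (10-6)^2=16, (12-12)^2=0, (11-11)^2=0, (3-5)^2=4, (4-4)^2=0, (5-3)^2=4, (1-1)^2=0, (8-2)^2=36
sum(d^2) = 112.
Step 3: rho = 1 - 6*112 / (12*(12^2 - 1)) = 1 - 672/1716 = 0.608392.
Step 4: Under H0, t = rho * sqrt((n-2)/(1-rho^2)) = 2.4242 ~ t(10).
Step 5: Two-sided p-value from the t-distribution with 10 df = 0.035806.
Step 6: alpha = 0.05. reject H0.

rho = 0.6084, p = 0.035806, reject H0 at alpha = 0.05.


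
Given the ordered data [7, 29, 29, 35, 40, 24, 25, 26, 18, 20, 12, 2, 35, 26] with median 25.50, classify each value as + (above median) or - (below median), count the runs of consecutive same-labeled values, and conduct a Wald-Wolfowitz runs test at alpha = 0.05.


Step 1: Compute median = 25.50; label A = above, B = below.
Labels in order: BAAAABBABBBBAA  (n_A = 7, n_B = 7)
Step 2: Count runs R = 6.
Step 3: Under H0 (random ordering), E[R] = 2*n_A*n_B/(n_A+n_B) + 1 = 2*7*7/14 + 1 = 8.0000.
        Var[R] = 2*n_A*n_B*(2*n_A*n_B - n_A - n_B) / ((n_A+n_B)^2 * (n_A+n_B-1)) = 8232/2548 = 3.2308.
        SD[R] = 1.7974.
Step 4: Continuity-corrected z = (R + 0.5 - E[R]) / SD[R] = (6 + 0.5 - 8.0000) / 1.7974 = -0.8345.
Step 5: Two-sided p-value via normal approximation = 2*(1 - Phi(|z|)) = 0.403986.
Step 6: alpha = 0.05. fail to reject H0.

R = 6, z = -0.8345, p = 0.403986, fail to reject H0.


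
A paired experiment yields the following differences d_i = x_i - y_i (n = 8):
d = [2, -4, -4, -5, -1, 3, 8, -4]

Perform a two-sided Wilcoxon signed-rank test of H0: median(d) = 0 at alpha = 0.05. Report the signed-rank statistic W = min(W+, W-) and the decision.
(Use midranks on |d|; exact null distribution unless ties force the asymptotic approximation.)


Step 1: Drop any zero differences (none here) and take |d_i|.
|d| = [2, 4, 4, 5, 1, 3, 8, 4]
Step 2: Midrank |d_i| (ties get averaged ranks).
ranks: |2|->2, |4|->5, |4|->5, |5|->7, |1|->1, |3|->3, |8|->8, |4|->5
Step 3: Attach original signs; sum ranks with positive sign and with negative sign.
W+ = 2 + 3 + 8 = 13
W- = 5 + 5 + 7 + 1 + 5 = 23
(Check: W+ + W- = 36 should equal n(n+1)/2 = 36.)
Step 4: Test statistic W = min(W+, W-) = 13.
Step 5: Ties in |d|, so use the tie-corrected normal approximation.
        E[W] = n(n+1)/4 = 8*9/4 = 18.
        Tie groups: |d|=4 (t=3); sum(t^3 - t) = 24.
        Var[W] = n(n+1)(2n+1)/24 - sum(t^3-t)/48 = 1224/24 - 24/48 = 50.5.
        z = (W - E[W]) / sqrt(Var[W]) = (13 - 18) / 7.1063 = -0.7036.
        Two-sided p = 2*Phi(z) = 0.481683.
Step 6: alpha = 0.05. fail to reject H0.

W+ = 13, W- = 23, W = min = 13, p = 0.481683, fail to reject H0.


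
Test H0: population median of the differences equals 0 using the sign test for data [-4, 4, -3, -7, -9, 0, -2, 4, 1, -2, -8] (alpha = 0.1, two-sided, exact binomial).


Step 1: Discard zero differences. Original n = 11; n_eff = number of nonzero differences = 10.
Nonzero differences (with sign): -4, +4, -3, -7, -9, -2, +4, +1, -2, -8
Step 2: Count signs: positive = 3, negative = 7.
Step 3: Under H0: P(positive) = 0.5, so the number of positives S ~ Bin(10, 0.5).
Step 4: Two-sided exact p-value = sum of Bin(10,0.5) probabilities at or below the observed probability = 0.343750.
Step 5: alpha = 0.1. fail to reject H0.

n_eff = 10, pos = 3, neg = 7, p = 0.343750, fail to reject H0.


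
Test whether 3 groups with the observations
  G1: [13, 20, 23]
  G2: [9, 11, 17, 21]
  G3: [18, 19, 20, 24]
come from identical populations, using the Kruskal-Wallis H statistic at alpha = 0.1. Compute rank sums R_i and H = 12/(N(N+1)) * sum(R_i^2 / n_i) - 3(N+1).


Step 1: Combine all N = 11 observations and assign midranks.
sorted (value, group, rank): (9,G2,1), (11,G2,2), (13,G1,3), (17,G2,4), (18,G3,5), (19,G3,6), (20,G1,7.5), (20,G3,7.5), (21,G2,9), (23,G1,10), (24,G3,11)
Step 2: Sum ranks within each group.
R_1 = 20.5 (n_1 = 3)
R_2 = 16 (n_2 = 4)
R_3 = 29.5 (n_3 = 4)
Step 3: H = 12/(N(N+1)) * sum(R_i^2/n_i) - 3(N+1)
     = 12/(11*12) * (20.5^2/3 + 16^2/4 + 29.5^2/4) - 3*12
     = 0.090909 * 421.646 - 36
     = 2.331439.
Step 4: Ties present; correction factor C = 1 - 6/(11^3 - 11) = 0.995455. Corrected H = 2.331439 / 0.995455 = 2.342085.
Step 5: Under H0, H ~ chi^2(2); p-value = 0.310044.
Step 6: alpha = 0.1. fail to reject H0.

H = 2.3421, df = 2, p = 0.310044, fail to reject H0.


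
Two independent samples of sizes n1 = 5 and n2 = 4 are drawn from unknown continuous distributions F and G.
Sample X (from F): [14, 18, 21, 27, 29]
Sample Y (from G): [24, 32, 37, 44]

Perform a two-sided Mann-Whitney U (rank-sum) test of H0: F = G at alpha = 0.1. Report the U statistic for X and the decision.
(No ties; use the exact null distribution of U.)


Step 1: Combine and sort all 9 observations; assign midranks.
sorted (value, group): (14,X), (18,X), (21,X), (24,Y), (27,X), (29,X), (32,Y), (37,Y), (44,Y)
ranks: 14->1, 18->2, 21->3, 24->4, 27->5, 29->6, 32->7, 37->8, 44->9
Step 2: Rank sum for X: R1 = 1 + 2 + 3 + 5 + 6 = 17.
Step 3: U_X = R1 - n1(n1+1)/2 = 17 - 5*6/2 = 17 - 15 = 2.
       U_Y = n1*n2 - U_X = 20 - 2 = 18.
Step 4: No ties, so the exact null distribution of U (based on enumerating the C(9,5) = 126 equally likely rank assignments) gives the two-sided p-value.
Step 5: p-value = 0.063492; compare to alpha = 0.1. reject H0.

U_X = 2, p = 0.063492, reject H0 at alpha = 0.1.


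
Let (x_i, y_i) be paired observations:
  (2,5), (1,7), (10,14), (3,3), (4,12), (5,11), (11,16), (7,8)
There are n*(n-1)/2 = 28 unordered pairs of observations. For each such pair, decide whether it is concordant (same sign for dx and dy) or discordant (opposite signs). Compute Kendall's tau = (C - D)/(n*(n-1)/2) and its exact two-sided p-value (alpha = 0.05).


Step 1: Enumerate the 28 unordered pairs (i,j) with i<j and classify each by sign(x_j-x_i) * sign(y_j-y_i).
  (1,2):dx=-1,dy=+2->D; (1,3):dx=+8,dy=+9->C; (1,4):dx=+1,dy=-2->D; (1,5):dx=+2,dy=+7->C
  (1,6):dx=+3,dy=+6->C; (1,7):dx=+9,dy=+11->C; (1,8):dx=+5,dy=+3->C; (2,3):dx=+9,dy=+7->C
  (2,4):dx=+2,dy=-4->D; (2,5):dx=+3,dy=+5->C; (2,6):dx=+4,dy=+4->C; (2,7):dx=+10,dy=+9->C
  (2,8):dx=+6,dy=+1->C; (3,4):dx=-7,dy=-11->C; (3,5):dx=-6,dy=-2->C; (3,6):dx=-5,dy=-3->C
  (3,7):dx=+1,dy=+2->C; (3,8):dx=-3,dy=-6->C; (4,5):dx=+1,dy=+9->C; (4,6):dx=+2,dy=+8->C
  (4,7):dx=+8,dy=+13->C; (4,8):dx=+4,dy=+5->C; (5,6):dx=+1,dy=-1->D; (5,7):dx=+7,dy=+4->C
  (5,8):dx=+3,dy=-4->D; (6,7):dx=+6,dy=+5->C; (6,8):dx=+2,dy=-3->D; (7,8):dx=-4,dy=-8->C
Step 2: C = 22, D = 6, total pairs = 28.
Step 3: tau = (C - D)/(n(n-1)/2) = (22 - 6)/28 = 0.571429.
Step 4: Exact two-sided p-value (enumerate n! = 40320 permutations of y under H0): p = 0.061012.
Step 5: alpha = 0.05. fail to reject H0.

tau_b = 0.5714 (C=22, D=6), p = 0.061012, fail to reject H0.


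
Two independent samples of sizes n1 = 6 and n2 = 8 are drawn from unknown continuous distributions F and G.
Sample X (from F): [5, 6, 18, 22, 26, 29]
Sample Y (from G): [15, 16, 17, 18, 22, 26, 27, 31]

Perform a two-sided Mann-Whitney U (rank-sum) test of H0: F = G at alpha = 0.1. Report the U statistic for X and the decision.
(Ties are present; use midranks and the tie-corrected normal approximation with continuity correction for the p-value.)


Step 1: Combine and sort all 14 observations; assign midranks.
sorted (value, group): (5,X), (6,X), (15,Y), (16,Y), (17,Y), (18,X), (18,Y), (22,X), (22,Y), (26,X), (26,Y), (27,Y), (29,X), (31,Y)
ranks: 5->1, 6->2, 15->3, 16->4, 17->5, 18->6.5, 18->6.5, 22->8.5, 22->8.5, 26->10.5, 26->10.5, 27->12, 29->13, 31->14
Step 2: Rank sum for X: R1 = 1 + 2 + 6.5 + 8.5 + 10.5 + 13 = 41.5.
Step 3: U_X = R1 - n1(n1+1)/2 = 41.5 - 6*7/2 = 41.5 - 21 = 20.5.
       U_Y = n1*n2 - U_X = 48 - 20.5 = 27.5.
Step 4: Ties are present, so use the tie-corrected normal approximation (with continuity correction) for the p-value.
Step 5: p-value = 0.697586; compare to alpha = 0.1. fail to reject H0.

U_X = 20.5, p = 0.697586, fail to reject H0 at alpha = 0.1.


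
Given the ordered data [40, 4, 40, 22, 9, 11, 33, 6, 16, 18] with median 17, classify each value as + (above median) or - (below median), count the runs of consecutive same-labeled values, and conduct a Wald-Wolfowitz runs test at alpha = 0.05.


Step 1: Compute median = 17; label A = above, B = below.
Labels in order: ABAABBABBA  (n_A = 5, n_B = 5)
Step 2: Count runs R = 7.
Step 3: Under H0 (random ordering), E[R] = 2*n_A*n_B/(n_A+n_B) + 1 = 2*5*5/10 + 1 = 6.0000.
        Var[R] = 2*n_A*n_B*(2*n_A*n_B - n_A - n_B) / ((n_A+n_B)^2 * (n_A+n_B-1)) = 2000/900 = 2.2222.
        SD[R] = 1.4907.
Step 4: Continuity-corrected z = (R - 0.5 - E[R]) / SD[R] = (7 - 0.5 - 6.0000) / 1.4907 = 0.3354.
Step 5: Two-sided p-value via normal approximation = 2*(1 - Phi(|z|)) = 0.737316.
Step 6: alpha = 0.05. fail to reject H0.

R = 7, z = 0.3354, p = 0.737316, fail to reject H0.


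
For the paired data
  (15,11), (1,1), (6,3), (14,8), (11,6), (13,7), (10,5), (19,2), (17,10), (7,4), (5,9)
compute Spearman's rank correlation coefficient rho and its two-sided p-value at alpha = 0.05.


Step 1: Rank x and y separately (midranks; no ties here).
rank(x): 15->9, 1->1, 6->3, 14->8, 11->6, 13->7, 10->5, 19->11, 17->10, 7->4, 5->2
rank(y): 11->11, 1->1, 3->3, 8->8, 6->6, 7->7, 5->5, 2->2, 10->10, 4->4, 9->9
Step 2: d_i = R_x(i) - R_y(i); compute d_i^2.
  (9-11)^2=4, (1-1)^2=0, (3-3)^2=0, (8-8)^2=0, (6-6)^2=0, (7-7)^2=0, (5-5)^2=0, (11-2)^2=81, (10-10)^2=0, (4-4)^2=0, (2-9)^2=49
sum(d^2) = 134.
Step 3: rho = 1 - 6*134 / (11*(11^2 - 1)) = 1 - 804/1320 = 0.390909.
Step 4: Under H0, t = rho * sqrt((n-2)/(1-rho^2)) = 1.2741 ~ t(9).
Step 5: Two-sided p-value from the t-distribution with 9 df = 0.234540.
Step 6: alpha = 0.05. fail to reject H0.

rho = 0.3909, p = 0.234540, fail to reject H0 at alpha = 0.05.


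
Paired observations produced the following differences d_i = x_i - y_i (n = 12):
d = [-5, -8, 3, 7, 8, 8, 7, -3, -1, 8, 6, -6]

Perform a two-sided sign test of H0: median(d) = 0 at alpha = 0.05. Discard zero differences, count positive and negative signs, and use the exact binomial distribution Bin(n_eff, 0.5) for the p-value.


Step 1: Discard zero differences. Original n = 12; n_eff = number of nonzero differences = 12.
Nonzero differences (with sign): -5, -8, +3, +7, +8, +8, +7, -3, -1, +8, +6, -6
Step 2: Count signs: positive = 7, negative = 5.
Step 3: Under H0: P(positive) = 0.5, so the number of positives S ~ Bin(12, 0.5).
Step 4: Two-sided exact p-value = sum of Bin(12,0.5) probabilities at or below the observed probability = 0.774414.
Step 5: alpha = 0.05. fail to reject H0.

n_eff = 12, pos = 7, neg = 5, p = 0.774414, fail to reject H0.


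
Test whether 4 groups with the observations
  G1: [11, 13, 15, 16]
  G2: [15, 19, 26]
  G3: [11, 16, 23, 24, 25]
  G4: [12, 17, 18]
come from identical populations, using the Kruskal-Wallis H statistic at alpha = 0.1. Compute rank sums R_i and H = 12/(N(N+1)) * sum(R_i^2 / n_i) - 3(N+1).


Step 1: Combine all N = 15 observations and assign midranks.
sorted (value, group, rank): (11,G1,1.5), (11,G3,1.5), (12,G4,3), (13,G1,4), (15,G1,5.5), (15,G2,5.5), (16,G1,7.5), (16,G3,7.5), (17,G4,9), (18,G4,10), (19,G2,11), (23,G3,12), (24,G3,13), (25,G3,14), (26,G2,15)
Step 2: Sum ranks within each group.
R_1 = 18.5 (n_1 = 4)
R_2 = 31.5 (n_2 = 3)
R_3 = 48 (n_3 = 5)
R_4 = 22 (n_4 = 3)
Step 3: H = 12/(N(N+1)) * sum(R_i^2/n_i) - 3(N+1)
     = 12/(15*16) * (18.5^2/4 + 31.5^2/3 + 48^2/5 + 22^2/3) - 3*16
     = 0.050000 * 1038.45 - 48
     = 3.922292.
Step 4: Ties present; correction factor C = 1 - 18/(15^3 - 15) = 0.994643. Corrected H = 3.922292 / 0.994643 = 3.943417.
Step 5: Under H0, H ~ chi^2(3); p-value = 0.267639.
Step 6: alpha = 0.1. fail to reject H0.

H = 3.9434, df = 3, p = 0.267639, fail to reject H0.


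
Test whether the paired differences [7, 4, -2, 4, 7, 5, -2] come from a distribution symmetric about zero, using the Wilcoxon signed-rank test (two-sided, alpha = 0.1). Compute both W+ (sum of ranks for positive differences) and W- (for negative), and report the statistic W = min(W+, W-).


Step 1: Drop any zero differences (none here) and take |d_i|.
|d| = [7, 4, 2, 4, 7, 5, 2]
Step 2: Midrank |d_i| (ties get averaged ranks).
ranks: |7|->6.5, |4|->3.5, |2|->1.5, |4|->3.5, |7|->6.5, |5|->5, |2|->1.5
Step 3: Attach original signs; sum ranks with positive sign and with negative sign.
W+ = 6.5 + 3.5 + 3.5 + 6.5 + 5 = 25
W- = 1.5 + 1.5 = 3
(Check: W+ + W- = 28 should equal n(n+1)/2 = 28.)
Step 4: Test statistic W = min(W+, W-) = 3.
Step 5: Ties in |d|, so use the tie-corrected normal approximation.
        E[W] = n(n+1)/4 = 7*8/4 = 14.
        Tie groups: |d|=2 (t=2), |d|=4 (t=2), |d|=7 (t=2); sum(t^3 - t) = 18.
        Var[W] = n(n+1)(2n+1)/24 - sum(t^3-t)/48 = 840/24 - 18/48 = 34.625.
        z = (W - E[W]) / sqrt(Var[W]) = (3 - 14) / 5.8843 = -1.8694.
        Two-sided p = 2*Phi(z) = 0.061570.
Step 6: alpha = 0.1. reject H0.

W+ = 25, W- = 3, W = min = 3, p = 0.061570, reject H0.


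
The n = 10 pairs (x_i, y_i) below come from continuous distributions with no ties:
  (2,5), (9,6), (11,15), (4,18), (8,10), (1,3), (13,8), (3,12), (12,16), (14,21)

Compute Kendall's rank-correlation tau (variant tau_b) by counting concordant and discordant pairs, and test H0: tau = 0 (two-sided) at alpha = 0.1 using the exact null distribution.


Step 1: Enumerate the 45 unordered pairs (i,j) with i<j and classify each by sign(x_j-x_i) * sign(y_j-y_i).
  (1,2):dx=+7,dy=+1->C; (1,3):dx=+9,dy=+10->C; (1,4):dx=+2,dy=+13->C; (1,5):dx=+6,dy=+5->C
  (1,6):dx=-1,dy=-2->C; (1,7):dx=+11,dy=+3->C; (1,8):dx=+1,dy=+7->C; (1,9):dx=+10,dy=+11->C
  (1,10):dx=+12,dy=+16->C; (2,3):dx=+2,dy=+9->C; (2,4):dx=-5,dy=+12->D; (2,5):dx=-1,dy=+4->D
  (2,6):dx=-8,dy=-3->C; (2,7):dx=+4,dy=+2->C; (2,8):dx=-6,dy=+6->D; (2,9):dx=+3,dy=+10->C
  (2,10):dx=+5,dy=+15->C; (3,4):dx=-7,dy=+3->D; (3,5):dx=-3,dy=-5->C; (3,6):dx=-10,dy=-12->C
  (3,7):dx=+2,dy=-7->D; (3,8):dx=-8,dy=-3->C; (3,9):dx=+1,dy=+1->C; (3,10):dx=+3,dy=+6->C
  (4,5):dx=+4,dy=-8->D; (4,6):dx=-3,dy=-15->C; (4,7):dx=+9,dy=-10->D; (4,8):dx=-1,dy=-6->C
  (4,9):dx=+8,dy=-2->D; (4,10):dx=+10,dy=+3->C; (5,6):dx=-7,dy=-7->C; (5,7):dx=+5,dy=-2->D
  (5,8):dx=-5,dy=+2->D; (5,9):dx=+4,dy=+6->C; (5,10):dx=+6,dy=+11->C; (6,7):dx=+12,dy=+5->C
  (6,8):dx=+2,dy=+9->C; (6,9):dx=+11,dy=+13->C; (6,10):dx=+13,dy=+18->C; (7,8):dx=-10,dy=+4->D
  (7,9):dx=-1,dy=+8->D; (7,10):dx=+1,dy=+13->C; (8,9):dx=+9,dy=+4->C; (8,10):dx=+11,dy=+9->C
  (9,10):dx=+2,dy=+5->C
Step 2: C = 33, D = 12, total pairs = 45.
Step 3: tau = (C - D)/(n(n-1)/2) = (33 - 12)/45 = 0.466667.
Step 4: Exact two-sided p-value (enumerate n! = 3628800 permutations of y under H0): p = 0.072550.
Step 5: alpha = 0.1. reject H0.

tau_b = 0.4667 (C=33, D=12), p = 0.072550, reject H0.


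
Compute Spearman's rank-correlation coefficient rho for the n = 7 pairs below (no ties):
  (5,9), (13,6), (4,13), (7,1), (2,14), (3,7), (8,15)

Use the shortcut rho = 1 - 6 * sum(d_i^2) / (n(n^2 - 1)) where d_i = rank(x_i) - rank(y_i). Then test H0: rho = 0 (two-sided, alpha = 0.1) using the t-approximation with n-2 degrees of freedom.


Step 1: Rank x and y separately (midranks; no ties here).
rank(x): 5->4, 13->7, 4->3, 7->5, 2->1, 3->2, 8->6
rank(y): 9->4, 6->2, 13->5, 1->1, 14->6, 7->3, 15->7
Step 2: d_i = R_x(i) - R_y(i); compute d_i^2.
  (4-4)^2=0, (7-2)^2=25, (3-5)^2=4, (5-1)^2=16, (1-6)^2=25, (2-3)^2=1, (6-7)^2=1
sum(d^2) = 72.
Step 3: rho = 1 - 6*72 / (7*(7^2 - 1)) = 1 - 432/336 = -0.285714.
Step 4: Under H0, t = rho * sqrt((n-2)/(1-rho^2)) = -0.6667 ~ t(5).
Step 5: Two-sided p-value from the t-distribution with 5 df = 0.534509.
Step 6: alpha = 0.1. fail to reject H0.

rho = -0.2857, p = 0.534509, fail to reject H0 at alpha = 0.1.


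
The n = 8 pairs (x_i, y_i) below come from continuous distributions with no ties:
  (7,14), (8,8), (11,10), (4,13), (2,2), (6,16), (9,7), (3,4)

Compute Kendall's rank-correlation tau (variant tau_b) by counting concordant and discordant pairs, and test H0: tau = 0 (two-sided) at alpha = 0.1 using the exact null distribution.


Step 1: Enumerate the 28 unordered pairs (i,j) with i<j and classify each by sign(x_j-x_i) * sign(y_j-y_i).
  (1,2):dx=+1,dy=-6->D; (1,3):dx=+4,dy=-4->D; (1,4):dx=-3,dy=-1->C; (1,5):dx=-5,dy=-12->C
  (1,6):dx=-1,dy=+2->D; (1,7):dx=+2,dy=-7->D; (1,8):dx=-4,dy=-10->C; (2,3):dx=+3,dy=+2->C
  (2,4):dx=-4,dy=+5->D; (2,5):dx=-6,dy=-6->C; (2,6):dx=-2,dy=+8->D; (2,7):dx=+1,dy=-1->D
  (2,8):dx=-5,dy=-4->C; (3,4):dx=-7,dy=+3->D; (3,5):dx=-9,dy=-8->C; (3,6):dx=-5,dy=+6->D
  (3,7):dx=-2,dy=-3->C; (3,8):dx=-8,dy=-6->C; (4,5):dx=-2,dy=-11->C; (4,6):dx=+2,dy=+3->C
  (4,7):dx=+5,dy=-6->D; (4,8):dx=-1,dy=-9->C; (5,6):dx=+4,dy=+14->C; (5,7):dx=+7,dy=+5->C
  (5,8):dx=+1,dy=+2->C; (6,7):dx=+3,dy=-9->D; (6,8):dx=-3,dy=-12->C; (7,8):dx=-6,dy=-3->C
Step 2: C = 17, D = 11, total pairs = 28.
Step 3: tau = (C - D)/(n(n-1)/2) = (17 - 11)/28 = 0.214286.
Step 4: Exact two-sided p-value (enumerate n! = 40320 permutations of y under H0): p = 0.548413.
Step 5: alpha = 0.1. fail to reject H0.

tau_b = 0.2143 (C=17, D=11), p = 0.548413, fail to reject H0.


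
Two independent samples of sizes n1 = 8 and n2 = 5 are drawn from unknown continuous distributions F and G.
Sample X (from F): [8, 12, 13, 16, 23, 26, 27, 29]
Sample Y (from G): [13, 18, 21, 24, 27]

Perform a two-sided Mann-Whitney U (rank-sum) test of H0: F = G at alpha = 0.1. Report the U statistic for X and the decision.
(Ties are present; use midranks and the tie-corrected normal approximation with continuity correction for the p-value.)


Step 1: Combine and sort all 13 observations; assign midranks.
sorted (value, group): (8,X), (12,X), (13,X), (13,Y), (16,X), (18,Y), (21,Y), (23,X), (24,Y), (26,X), (27,X), (27,Y), (29,X)
ranks: 8->1, 12->2, 13->3.5, 13->3.5, 16->5, 18->6, 21->7, 23->8, 24->9, 26->10, 27->11.5, 27->11.5, 29->13
Step 2: Rank sum for X: R1 = 1 + 2 + 3.5 + 5 + 8 + 10 + 11.5 + 13 = 54.
Step 3: U_X = R1 - n1(n1+1)/2 = 54 - 8*9/2 = 54 - 36 = 18.
       U_Y = n1*n2 - U_X = 40 - 18 = 22.
Step 4: Ties are present, so use the tie-corrected normal approximation (with continuity correction) for the p-value.
Step 5: p-value = 0.825728; compare to alpha = 0.1. fail to reject H0.

U_X = 18, p = 0.825728, fail to reject H0 at alpha = 0.1.


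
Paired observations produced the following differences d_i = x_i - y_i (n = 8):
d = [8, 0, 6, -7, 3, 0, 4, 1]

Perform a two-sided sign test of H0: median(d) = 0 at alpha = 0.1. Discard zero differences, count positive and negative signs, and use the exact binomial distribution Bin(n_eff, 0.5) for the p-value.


Step 1: Discard zero differences. Original n = 8; n_eff = number of nonzero differences = 6.
Nonzero differences (with sign): +8, +6, -7, +3, +4, +1
Step 2: Count signs: positive = 5, negative = 1.
Step 3: Under H0: P(positive) = 0.5, so the number of positives S ~ Bin(6, 0.5).
Step 4: Two-sided exact p-value = sum of Bin(6,0.5) probabilities at or below the observed probability = 0.218750.
Step 5: alpha = 0.1. fail to reject H0.

n_eff = 6, pos = 5, neg = 1, p = 0.218750, fail to reject H0.


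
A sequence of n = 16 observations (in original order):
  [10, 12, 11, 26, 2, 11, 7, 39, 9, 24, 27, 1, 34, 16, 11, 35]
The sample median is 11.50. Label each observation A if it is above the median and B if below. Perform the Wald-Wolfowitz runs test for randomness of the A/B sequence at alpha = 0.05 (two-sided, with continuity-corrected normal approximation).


Step 1: Compute median = 11.50; label A = above, B = below.
Labels in order: BABABBBABAABAABA  (n_A = 8, n_B = 8)
Step 2: Count runs R = 12.
Step 3: Under H0 (random ordering), E[R] = 2*n_A*n_B/(n_A+n_B) + 1 = 2*8*8/16 + 1 = 9.0000.
        Var[R] = 2*n_A*n_B*(2*n_A*n_B - n_A - n_B) / ((n_A+n_B)^2 * (n_A+n_B-1)) = 14336/3840 = 3.7333.
        SD[R] = 1.9322.
Step 4: Continuity-corrected z = (R - 0.5 - E[R]) / SD[R] = (12 - 0.5 - 9.0000) / 1.9322 = 1.2939.
Step 5: Two-sided p-value via normal approximation = 2*(1 - Phi(|z|)) = 0.195709.
Step 6: alpha = 0.05. fail to reject H0.

R = 12, z = 1.2939, p = 0.195709, fail to reject H0.


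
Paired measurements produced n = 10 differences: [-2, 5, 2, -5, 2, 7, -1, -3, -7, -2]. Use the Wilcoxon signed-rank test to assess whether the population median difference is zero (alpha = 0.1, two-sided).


Step 1: Drop any zero differences (none here) and take |d_i|.
|d| = [2, 5, 2, 5, 2, 7, 1, 3, 7, 2]
Step 2: Midrank |d_i| (ties get averaged ranks).
ranks: |2|->3.5, |5|->7.5, |2|->3.5, |5|->7.5, |2|->3.5, |7|->9.5, |1|->1, |3|->6, |7|->9.5, |2|->3.5
Step 3: Attach original signs; sum ranks with positive sign and with negative sign.
W+ = 7.5 + 3.5 + 3.5 + 9.5 = 24
W- = 3.5 + 7.5 + 1 + 6 + 9.5 + 3.5 = 31
(Check: W+ + W- = 55 should equal n(n+1)/2 = 55.)
Step 4: Test statistic W = min(W+, W-) = 24.
Step 5: Ties in |d|, so use the tie-corrected normal approximation.
        E[W] = n(n+1)/4 = 10*11/4 = 27.5.
        Tie groups: |d|=2 (t=4), |d|=5 (t=2), |d|=7 (t=2); sum(t^3 - t) = 72.
        Var[W] = n(n+1)(2n+1)/24 - sum(t^3-t)/48 = 2310/24 - 72/48 = 94.75.
        z = (W - E[W]) / sqrt(Var[W]) = (24 - 27.5) / 9.7340 = -0.3596.
        Two-sided p = 2*Phi(z) = 0.719172.
Step 6: alpha = 0.1. fail to reject H0.

W+ = 24, W- = 31, W = min = 24, p = 0.719172, fail to reject H0.


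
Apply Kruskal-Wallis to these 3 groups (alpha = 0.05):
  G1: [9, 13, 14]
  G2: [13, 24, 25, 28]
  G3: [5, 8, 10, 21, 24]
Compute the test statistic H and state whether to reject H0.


Step 1: Combine all N = 12 observations and assign midranks.
sorted (value, group, rank): (5,G3,1), (8,G3,2), (9,G1,3), (10,G3,4), (13,G1,5.5), (13,G2,5.5), (14,G1,7), (21,G3,8), (24,G2,9.5), (24,G3,9.5), (25,G2,11), (28,G2,12)
Step 2: Sum ranks within each group.
R_1 = 15.5 (n_1 = 3)
R_2 = 38 (n_2 = 4)
R_3 = 24.5 (n_3 = 5)
Step 3: H = 12/(N(N+1)) * sum(R_i^2/n_i) - 3(N+1)
     = 12/(12*13) * (15.5^2/3 + 38^2/4 + 24.5^2/5) - 3*13
     = 0.076923 * 561.133 - 39
     = 4.164103.
Step 4: Ties present; correction factor C = 1 - 12/(12^3 - 12) = 0.993007. Corrected H = 4.164103 / 0.993007 = 4.193427.
Step 5: Under H0, H ~ chi^2(2); p-value = 0.122860.
Step 6: alpha = 0.05. fail to reject H0.

H = 4.1934, df = 2, p = 0.122860, fail to reject H0.


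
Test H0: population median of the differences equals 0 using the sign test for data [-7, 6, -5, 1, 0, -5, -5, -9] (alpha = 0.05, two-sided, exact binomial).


Step 1: Discard zero differences. Original n = 8; n_eff = number of nonzero differences = 7.
Nonzero differences (with sign): -7, +6, -5, +1, -5, -5, -9
Step 2: Count signs: positive = 2, negative = 5.
Step 3: Under H0: P(positive) = 0.5, so the number of positives S ~ Bin(7, 0.5).
Step 4: Two-sided exact p-value = sum of Bin(7,0.5) probabilities at or below the observed probability = 0.453125.
Step 5: alpha = 0.05. fail to reject H0.

n_eff = 7, pos = 2, neg = 5, p = 0.453125, fail to reject H0.


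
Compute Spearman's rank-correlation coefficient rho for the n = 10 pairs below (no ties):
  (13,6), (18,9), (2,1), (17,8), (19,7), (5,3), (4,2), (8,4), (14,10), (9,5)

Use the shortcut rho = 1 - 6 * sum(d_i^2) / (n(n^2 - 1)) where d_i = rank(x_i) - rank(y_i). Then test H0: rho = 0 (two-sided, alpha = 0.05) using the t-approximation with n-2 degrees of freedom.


Step 1: Rank x and y separately (midranks; no ties here).
rank(x): 13->6, 18->9, 2->1, 17->8, 19->10, 5->3, 4->2, 8->4, 14->7, 9->5
rank(y): 6->6, 9->9, 1->1, 8->8, 7->7, 3->3, 2->2, 4->4, 10->10, 5->5
Step 2: d_i = R_x(i) - R_y(i); compute d_i^2.
  (6-6)^2=0, (9-9)^2=0, (1-1)^2=0, (8-8)^2=0, (10-7)^2=9, (3-3)^2=0, (2-2)^2=0, (4-4)^2=0, (7-10)^2=9, (5-5)^2=0
sum(d^2) = 18.
Step 3: rho = 1 - 6*18 / (10*(10^2 - 1)) = 1 - 108/990 = 0.890909.
Step 4: Under H0, t = rho * sqrt((n-2)/(1-rho^2)) = 5.5482 ~ t(8).
Step 5: Two-sided p-value from the t-distribution with 8 df = 0.000542.
Step 6: alpha = 0.05. reject H0.

rho = 0.8909, p = 0.000542, reject H0 at alpha = 0.05.


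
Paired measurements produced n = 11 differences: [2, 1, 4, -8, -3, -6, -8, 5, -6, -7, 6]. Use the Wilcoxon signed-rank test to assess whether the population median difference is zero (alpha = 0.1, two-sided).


Step 1: Drop any zero differences (none here) and take |d_i|.
|d| = [2, 1, 4, 8, 3, 6, 8, 5, 6, 7, 6]
Step 2: Midrank |d_i| (ties get averaged ranks).
ranks: |2|->2, |1|->1, |4|->4, |8|->10.5, |3|->3, |6|->7, |8|->10.5, |5|->5, |6|->7, |7|->9, |6|->7
Step 3: Attach original signs; sum ranks with positive sign and with negative sign.
W+ = 2 + 1 + 4 + 5 + 7 = 19
W- = 10.5 + 3 + 7 + 10.5 + 7 + 9 = 47
(Check: W+ + W- = 66 should equal n(n+1)/2 = 66.)
Step 4: Test statistic W = min(W+, W-) = 19.
Step 5: Ties in |d|, so use the tie-corrected normal approximation.
        E[W] = n(n+1)/4 = 11*12/4 = 33.
        Tie groups: |d|=6 (t=3), |d|=8 (t=2); sum(t^3 - t) = 30.
        Var[W] = n(n+1)(2n+1)/24 - sum(t^3-t)/48 = 3036/24 - 30/48 = 125.875.
        z = (W - E[W]) / sqrt(Var[W]) = (19 - 33) / 11.2194 = -1.2478.
        Two-sided p = 2*Phi(z) = 0.212090.
Step 6: alpha = 0.1. fail to reject H0.

W+ = 19, W- = 47, W = min = 19, p = 0.212090, fail to reject H0.


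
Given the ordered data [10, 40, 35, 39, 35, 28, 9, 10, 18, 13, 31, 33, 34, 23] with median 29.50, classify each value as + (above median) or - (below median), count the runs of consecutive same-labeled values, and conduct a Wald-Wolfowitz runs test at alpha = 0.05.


Step 1: Compute median = 29.50; label A = above, B = below.
Labels in order: BAAAABBBBBAAAB  (n_A = 7, n_B = 7)
Step 2: Count runs R = 5.
Step 3: Under H0 (random ordering), E[R] = 2*n_A*n_B/(n_A+n_B) + 1 = 2*7*7/14 + 1 = 8.0000.
        Var[R] = 2*n_A*n_B*(2*n_A*n_B - n_A - n_B) / ((n_A+n_B)^2 * (n_A+n_B-1)) = 8232/2548 = 3.2308.
        SD[R] = 1.7974.
Step 4: Continuity-corrected z = (R + 0.5 - E[R]) / SD[R] = (5 + 0.5 - 8.0000) / 1.7974 = -1.3909.
Step 5: Two-sided p-value via normal approximation = 2*(1 - Phi(|z|)) = 0.164264.
Step 6: alpha = 0.05. fail to reject H0.

R = 5, z = -1.3909, p = 0.164264, fail to reject H0.
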